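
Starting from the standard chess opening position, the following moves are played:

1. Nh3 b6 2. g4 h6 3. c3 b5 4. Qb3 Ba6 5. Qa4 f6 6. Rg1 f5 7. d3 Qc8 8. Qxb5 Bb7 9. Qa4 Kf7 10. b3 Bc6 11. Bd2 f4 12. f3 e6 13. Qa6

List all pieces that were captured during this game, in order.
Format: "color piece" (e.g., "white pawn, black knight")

Tracking captures:
  Qxb5: captured black pawn

black pawn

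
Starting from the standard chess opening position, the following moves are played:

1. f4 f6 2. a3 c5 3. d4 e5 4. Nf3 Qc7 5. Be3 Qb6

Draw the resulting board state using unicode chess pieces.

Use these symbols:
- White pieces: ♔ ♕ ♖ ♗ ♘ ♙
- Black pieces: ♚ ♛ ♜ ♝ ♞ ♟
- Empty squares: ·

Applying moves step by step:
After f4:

♜ ♞ ♝ ♛ ♚ ♝ ♞ ♜
♟ ♟ ♟ ♟ ♟ ♟ ♟ ♟
· · · · · · · ·
· · · · · · · ·
· · · · · ♙ · ·
· · · · · · · ·
♙ ♙ ♙ ♙ ♙ · ♙ ♙
♖ ♘ ♗ ♕ ♔ ♗ ♘ ♖


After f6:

♜ ♞ ♝ ♛ ♚ ♝ ♞ ♜
♟ ♟ ♟ ♟ ♟ · ♟ ♟
· · · · · ♟ · ·
· · · · · · · ·
· · · · · ♙ · ·
· · · · · · · ·
♙ ♙ ♙ ♙ ♙ · ♙ ♙
♖ ♘ ♗ ♕ ♔ ♗ ♘ ♖


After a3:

♜ ♞ ♝ ♛ ♚ ♝ ♞ ♜
♟ ♟ ♟ ♟ ♟ · ♟ ♟
· · · · · ♟ · ·
· · · · · · · ·
· · · · · ♙ · ·
♙ · · · · · · ·
· ♙ ♙ ♙ ♙ · ♙ ♙
♖ ♘ ♗ ♕ ♔ ♗ ♘ ♖


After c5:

♜ ♞ ♝ ♛ ♚ ♝ ♞ ♜
♟ ♟ · ♟ ♟ · ♟ ♟
· · · · · ♟ · ·
· · ♟ · · · · ·
· · · · · ♙ · ·
♙ · · · · · · ·
· ♙ ♙ ♙ ♙ · ♙ ♙
♖ ♘ ♗ ♕ ♔ ♗ ♘ ♖


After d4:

♜ ♞ ♝ ♛ ♚ ♝ ♞ ♜
♟ ♟ · ♟ ♟ · ♟ ♟
· · · · · ♟ · ·
· · ♟ · · · · ·
· · · ♙ · ♙ · ·
♙ · · · · · · ·
· ♙ ♙ · ♙ · ♙ ♙
♖ ♘ ♗ ♕ ♔ ♗ ♘ ♖


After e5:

♜ ♞ ♝ ♛ ♚ ♝ ♞ ♜
♟ ♟ · ♟ · · ♟ ♟
· · · · · ♟ · ·
· · ♟ · ♟ · · ·
· · · ♙ · ♙ · ·
♙ · · · · · · ·
· ♙ ♙ · ♙ · ♙ ♙
♖ ♘ ♗ ♕ ♔ ♗ ♘ ♖


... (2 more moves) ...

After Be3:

♜ ♞ ♝ · ♚ ♝ ♞ ♜
♟ ♟ ♛ ♟ · · ♟ ♟
· · · · · ♟ · ·
· · ♟ · ♟ · · ·
· · · ♙ · ♙ · ·
♙ · · · ♗ ♘ · ·
· ♙ ♙ · ♙ · ♙ ♙
♖ ♘ · ♕ ♔ ♗ · ♖


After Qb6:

♜ ♞ ♝ · ♚ ♝ ♞ ♜
♟ ♟ · ♟ · · ♟ ♟
· ♛ · · · ♟ · ·
· · ♟ · ♟ · · ·
· · · ♙ · ♙ · ·
♙ · · · ♗ ♘ · ·
· ♙ ♙ · ♙ · ♙ ♙
♖ ♘ · ♕ ♔ ♗ · ♖



  a b c d e f g h
  ─────────────────
8│♜ ♞ ♝ · ♚ ♝ ♞ ♜│8
7│♟ ♟ · ♟ · · ♟ ♟│7
6│· ♛ · · · ♟ · ·│6
5│· · ♟ · ♟ · · ·│5
4│· · · ♙ · ♙ · ·│4
3│♙ · · · ♗ ♘ · ·│3
2│· ♙ ♙ · ♙ · ♙ ♙│2
1│♖ ♘ · ♕ ♔ ♗ · ♖│1
  ─────────────────
  a b c d e f g h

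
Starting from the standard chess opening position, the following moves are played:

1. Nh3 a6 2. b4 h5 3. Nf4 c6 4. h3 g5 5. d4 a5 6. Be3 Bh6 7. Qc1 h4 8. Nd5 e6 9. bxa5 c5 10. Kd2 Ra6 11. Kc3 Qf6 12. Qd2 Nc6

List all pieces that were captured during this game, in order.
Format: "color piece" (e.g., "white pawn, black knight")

Tracking captures:
  bxa5: captured black pawn

black pawn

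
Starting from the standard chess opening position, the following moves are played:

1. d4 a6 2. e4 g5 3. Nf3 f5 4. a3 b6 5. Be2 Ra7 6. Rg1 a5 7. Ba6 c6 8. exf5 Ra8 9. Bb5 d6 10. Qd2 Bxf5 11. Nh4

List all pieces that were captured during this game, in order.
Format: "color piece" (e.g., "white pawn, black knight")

Tracking captures:
  exf5: captured black pawn
  Bxf5: captured white pawn

black pawn, white pawn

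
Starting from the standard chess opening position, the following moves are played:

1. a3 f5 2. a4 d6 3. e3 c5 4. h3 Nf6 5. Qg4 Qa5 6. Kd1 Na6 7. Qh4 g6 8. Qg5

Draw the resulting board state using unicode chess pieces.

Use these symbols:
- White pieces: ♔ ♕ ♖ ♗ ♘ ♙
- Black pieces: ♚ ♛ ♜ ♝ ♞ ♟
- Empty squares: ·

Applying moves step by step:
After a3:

♜ ♞ ♝ ♛ ♚ ♝ ♞ ♜
♟ ♟ ♟ ♟ ♟ ♟ ♟ ♟
· · · · · · · ·
· · · · · · · ·
· · · · · · · ·
♙ · · · · · · ·
· ♙ ♙ ♙ ♙ ♙ ♙ ♙
♖ ♘ ♗ ♕ ♔ ♗ ♘ ♖


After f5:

♜ ♞ ♝ ♛ ♚ ♝ ♞ ♜
♟ ♟ ♟ ♟ ♟ · ♟ ♟
· · · · · · · ·
· · · · · ♟ · ·
· · · · · · · ·
♙ · · · · · · ·
· ♙ ♙ ♙ ♙ ♙ ♙ ♙
♖ ♘ ♗ ♕ ♔ ♗ ♘ ♖


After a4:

♜ ♞ ♝ ♛ ♚ ♝ ♞ ♜
♟ ♟ ♟ ♟ ♟ · ♟ ♟
· · · · · · · ·
· · · · · ♟ · ·
♙ · · · · · · ·
· · · · · · · ·
· ♙ ♙ ♙ ♙ ♙ ♙ ♙
♖ ♘ ♗ ♕ ♔ ♗ ♘ ♖


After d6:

♜ ♞ ♝ ♛ ♚ ♝ ♞ ♜
♟ ♟ ♟ · ♟ · ♟ ♟
· · · ♟ · · · ·
· · · · · ♟ · ·
♙ · · · · · · ·
· · · · · · · ·
· ♙ ♙ ♙ ♙ ♙ ♙ ♙
♖ ♘ ♗ ♕ ♔ ♗ ♘ ♖


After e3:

♜ ♞ ♝ ♛ ♚ ♝ ♞ ♜
♟ ♟ ♟ · ♟ · ♟ ♟
· · · ♟ · · · ·
· · · · · ♟ · ·
♙ · · · · · · ·
· · · · ♙ · · ·
· ♙ ♙ ♙ · ♙ ♙ ♙
♖ ♘ ♗ ♕ ♔ ♗ ♘ ♖


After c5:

♜ ♞ ♝ ♛ ♚ ♝ ♞ ♜
♟ ♟ · · ♟ · ♟ ♟
· · · ♟ · · · ·
· · ♟ · · ♟ · ·
♙ · · · · · · ·
· · · · ♙ · · ·
· ♙ ♙ ♙ · ♙ ♙ ♙
♖ ♘ ♗ ♕ ♔ ♗ ♘ ♖


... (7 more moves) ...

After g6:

♜ · ♝ · ♚ ♝ · ♜
♟ ♟ · · ♟ · · ♟
♞ · · ♟ · ♞ ♟ ·
♛ · ♟ · · ♟ · ·
♙ · · · · · · ♕
· · · · ♙ · · ♙
· ♙ ♙ ♙ · ♙ ♙ ·
♖ ♘ ♗ ♔ · ♗ ♘ ♖


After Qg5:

♜ · ♝ · ♚ ♝ · ♜
♟ ♟ · · ♟ · · ♟
♞ · · ♟ · ♞ ♟ ·
♛ · ♟ · · ♟ ♕ ·
♙ · · · · · · ·
· · · · ♙ · · ♙
· ♙ ♙ ♙ · ♙ ♙ ·
♖ ♘ ♗ ♔ · ♗ ♘ ♖



  a b c d e f g h
  ─────────────────
8│♜ · ♝ · ♚ ♝ · ♜│8
7│♟ ♟ · · ♟ · · ♟│7
6│♞ · · ♟ · ♞ ♟ ·│6
5│♛ · ♟ · · ♟ ♕ ·│5
4│♙ · · · · · · ·│4
3│· · · · ♙ · · ♙│3
2│· ♙ ♙ ♙ · ♙ ♙ ·│2
1│♖ ♘ ♗ ♔ · ♗ ♘ ♖│1
  ─────────────────
  a b c d e f g h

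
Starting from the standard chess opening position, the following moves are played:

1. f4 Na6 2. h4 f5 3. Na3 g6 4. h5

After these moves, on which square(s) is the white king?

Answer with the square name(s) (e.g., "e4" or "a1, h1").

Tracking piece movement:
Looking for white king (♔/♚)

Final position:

  a b c d e f g h
  ─────────────────
8│♜ · ♝ ♛ ♚ ♝ ♞ ♜│8
7│♟ ♟ ♟ ♟ ♟ · · ♟│7
6│♞ · · · · · ♟ ·│6
5│· · · · · ♟ · ♙│5
4│· · · · · ♙ · ·│4
3│♘ · · · · · · ·│3
2│♙ ♙ ♙ ♙ ♙ · ♙ ·│2
1│♖ · ♗ ♕ ♔ ♗ ♘ ♖│1
  ─────────────────
  a b c d e f g h


e1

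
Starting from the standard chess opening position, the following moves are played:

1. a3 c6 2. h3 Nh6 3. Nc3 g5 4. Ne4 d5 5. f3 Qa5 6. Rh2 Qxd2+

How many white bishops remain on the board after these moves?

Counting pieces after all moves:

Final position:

  a b c d e f g h
  ─────────────────
8│♜ ♞ ♝ · ♚ ♝ · ♜│8
7│♟ ♟ · · ♟ ♟ · ♟│7
6│· · ♟ · · · · ♞│6
5│· · · ♟ · · ♟ ·│5
4│· · · · ♘ · · ·│4
3│♙ · · · · ♙ · ♙│3
2│· ♙ ♙ ♛ ♙ · ♙ ♖│2
1│♖ · ♗ ♕ ♔ ♗ ♘ ·│1
  ─────────────────
  a b c d e f g h


2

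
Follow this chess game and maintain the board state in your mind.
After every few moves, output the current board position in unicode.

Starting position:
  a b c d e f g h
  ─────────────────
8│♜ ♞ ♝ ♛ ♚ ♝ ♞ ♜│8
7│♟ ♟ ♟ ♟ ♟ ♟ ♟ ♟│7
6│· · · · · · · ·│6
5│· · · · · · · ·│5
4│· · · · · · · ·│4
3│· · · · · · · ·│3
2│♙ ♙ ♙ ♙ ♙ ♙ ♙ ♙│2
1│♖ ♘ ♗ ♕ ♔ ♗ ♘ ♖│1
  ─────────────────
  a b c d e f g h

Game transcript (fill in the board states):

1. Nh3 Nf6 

  a b c d e f g h
  ─────────────────
8│♜ ♞ ♝ ♛ ♚ ♝ · ♜│8
7│♟ ♟ ♟ ♟ ♟ ♟ ♟ ♟│7
6│· · · · · ♞ · ·│6
5│· · · · · · · ·│5
4│· · · · · · · ·│4
3│· · · · · · · ♘│3
2│♙ ♙ ♙ ♙ ♙ ♙ ♙ ♙│2
1│♖ ♘ ♗ ♕ ♔ ♗ · ♖│1
  ─────────────────
  a b c d e f g h

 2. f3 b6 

  a b c d e f g h
  ─────────────────
8│♜ ♞ ♝ ♛ ♚ ♝ · ♜│8
7│♟ · ♟ ♟ ♟ ♟ ♟ ♟│7
6│· ♟ · · · ♞ · ·│6
5│· · · · · · · ·│5
4│· · · · · · · ·│4
3│· · · · · ♙ · ♘│3
2│♙ ♙ ♙ ♙ ♙ · ♙ ♙│2
1│♖ ♘ ♗ ♕ ♔ ♗ · ♖│1
  ─────────────────
  a b c d e f g h

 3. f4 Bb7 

  a b c d e f g h
  ─────────────────
8│♜ ♞ · ♛ ♚ ♝ · ♜│8
7│♟ ♝ ♟ ♟ ♟ ♟ ♟ ♟│7
6│· ♟ · · · ♞ · ·│6
5│· · · · · · · ·│5
4│· · · · · ♙ · ·│4
3│· · · · · · · ♘│3
2│♙ ♙ ♙ ♙ ♙ · ♙ ♙│2
1│♖ ♘ ♗ ♕ ♔ ♗ · ♖│1
  ─────────────────
  a b c d e f g h

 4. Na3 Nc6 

  a b c d e f g h
  ─────────────────
8│♜ · · ♛ ♚ ♝ · ♜│8
7│♟ ♝ ♟ ♟ ♟ ♟ ♟ ♟│7
6│· ♟ ♞ · · ♞ · ·│6
5│· · · · · · · ·│5
4│· · · · · ♙ · ·│4
3│♘ · · · · · · ♘│3
2│♙ ♙ ♙ ♙ ♙ · ♙ ♙│2
1│♖ · ♗ ♕ ♔ ♗ · ♖│1
  ─────────────────
  a b c d e f g h

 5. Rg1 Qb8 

  a b c d e f g h
  ─────────────────
8│♜ ♛ · · ♚ ♝ · ♜│8
7│♟ ♝ ♟ ♟ ♟ ♟ ♟ ♟│7
6│· ♟ ♞ · · ♞ · ·│6
5│· · · · · · · ·│5
4│· · · · · ♙ · ·│4
3│♘ · · · · · · ♘│3
2│♙ ♙ ♙ ♙ ♙ · ♙ ♙│2
1│♖ · ♗ ♕ ♔ ♗ ♖ ·│1
  ─────────────────
  a b c d e f g h



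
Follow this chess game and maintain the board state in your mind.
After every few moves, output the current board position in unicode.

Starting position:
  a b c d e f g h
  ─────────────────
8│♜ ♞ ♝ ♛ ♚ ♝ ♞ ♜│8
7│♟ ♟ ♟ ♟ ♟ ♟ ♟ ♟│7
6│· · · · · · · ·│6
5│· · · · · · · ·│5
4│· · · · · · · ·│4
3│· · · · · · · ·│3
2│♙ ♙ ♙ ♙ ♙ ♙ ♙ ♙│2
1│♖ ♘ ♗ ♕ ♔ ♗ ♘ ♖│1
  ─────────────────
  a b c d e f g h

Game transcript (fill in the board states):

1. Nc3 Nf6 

  a b c d e f g h
  ─────────────────
8│♜ ♞ ♝ ♛ ♚ ♝ · ♜│8
7│♟ ♟ ♟ ♟ ♟ ♟ ♟ ♟│7
6│· · · · · ♞ · ·│6
5│· · · · · · · ·│5
4│· · · · · · · ·│4
3│· · ♘ · · · · ·│3
2│♙ ♙ ♙ ♙ ♙ ♙ ♙ ♙│2
1│♖ · ♗ ♕ ♔ ♗ ♘ ♖│1
  ─────────────────
  a b c d e f g h

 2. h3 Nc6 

  a b c d e f g h
  ─────────────────
8│♜ · ♝ ♛ ♚ ♝ · ♜│8
7│♟ ♟ ♟ ♟ ♟ ♟ ♟ ♟│7
6│· · ♞ · · ♞ · ·│6
5│· · · · · · · ·│5
4│· · · · · · · ·│4
3│· · ♘ · · · · ♙│3
2│♙ ♙ ♙ ♙ ♙ ♙ ♙ ·│2
1│♖ · ♗ ♕ ♔ ♗ ♘ ♖│1
  ─────────────────
  a b c d e f g h

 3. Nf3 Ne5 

  a b c d e f g h
  ─────────────────
8│♜ · ♝ ♛ ♚ ♝ · ♜│8
7│♟ ♟ ♟ ♟ ♟ ♟ ♟ ♟│7
6│· · · · · ♞ · ·│6
5│· · · · ♞ · · ·│5
4│· · · · · · · ·│4
3│· · ♘ · · ♘ · ♙│3
2│♙ ♙ ♙ ♙ ♙ ♙ ♙ ·│2
1│♖ · ♗ ♕ ♔ ♗ · ♖│1
  ─────────────────
  a b c d e f g h

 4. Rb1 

  a b c d e f g h
  ─────────────────
8│♜ · ♝ ♛ ♚ ♝ · ♜│8
7│♟ ♟ ♟ ♟ ♟ ♟ ♟ ♟│7
6│· · · · · ♞ · ·│6
5│· · · · ♞ · · ·│5
4│· · · · · · · ·│4
3│· · ♘ · · ♘ · ♙│3
2│♙ ♙ ♙ ♙ ♙ ♙ ♙ ·│2
1│· ♖ ♗ ♕ ♔ ♗ · ♖│1
  ─────────────────
  a b c d e f g h


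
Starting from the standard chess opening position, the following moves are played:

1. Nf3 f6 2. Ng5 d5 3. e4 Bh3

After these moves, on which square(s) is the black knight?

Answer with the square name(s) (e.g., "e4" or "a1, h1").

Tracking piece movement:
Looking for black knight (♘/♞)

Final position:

  a b c d e f g h
  ─────────────────
8│♜ ♞ · ♛ ♚ ♝ ♞ ♜│8
7│♟ ♟ ♟ · ♟ · ♟ ♟│7
6│· · · · · ♟ · ·│6
5│· · · ♟ · · ♘ ·│5
4│· · · · ♙ · · ·│4
3│· · · · · · · ♝│3
2│♙ ♙ ♙ ♙ · ♙ ♙ ♙│2
1│♖ ♘ ♗ ♕ ♔ ♗ · ♖│1
  ─────────────────
  a b c d e f g h


b8, g8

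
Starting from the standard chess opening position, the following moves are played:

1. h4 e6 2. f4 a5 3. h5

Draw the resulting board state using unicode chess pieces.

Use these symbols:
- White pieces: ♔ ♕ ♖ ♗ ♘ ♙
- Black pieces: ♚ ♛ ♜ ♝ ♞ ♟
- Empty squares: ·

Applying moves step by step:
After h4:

♜ ♞ ♝ ♛ ♚ ♝ ♞ ♜
♟ ♟ ♟ ♟ ♟ ♟ ♟ ♟
· · · · · · · ·
· · · · · · · ·
· · · · · · · ♙
· · · · · · · ·
♙ ♙ ♙ ♙ ♙ ♙ ♙ ·
♖ ♘ ♗ ♕ ♔ ♗ ♘ ♖


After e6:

♜ ♞ ♝ ♛ ♚ ♝ ♞ ♜
♟ ♟ ♟ ♟ · ♟ ♟ ♟
· · · · ♟ · · ·
· · · · · · · ·
· · · · · · · ♙
· · · · · · · ·
♙ ♙ ♙ ♙ ♙ ♙ ♙ ·
♖ ♘ ♗ ♕ ♔ ♗ ♘ ♖


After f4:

♜ ♞ ♝ ♛ ♚ ♝ ♞ ♜
♟ ♟ ♟ ♟ · ♟ ♟ ♟
· · · · ♟ · · ·
· · · · · · · ·
· · · · · ♙ · ♙
· · · · · · · ·
♙ ♙ ♙ ♙ ♙ · ♙ ·
♖ ♘ ♗ ♕ ♔ ♗ ♘ ♖


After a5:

♜ ♞ ♝ ♛ ♚ ♝ ♞ ♜
· ♟ ♟ ♟ · ♟ ♟ ♟
· · · · ♟ · · ·
♟ · · · · · · ·
· · · · · ♙ · ♙
· · · · · · · ·
♙ ♙ ♙ ♙ ♙ · ♙ ·
♖ ♘ ♗ ♕ ♔ ♗ ♘ ♖


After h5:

♜ ♞ ♝ ♛ ♚ ♝ ♞ ♜
· ♟ ♟ ♟ · ♟ ♟ ♟
· · · · ♟ · · ·
♟ · · · · · · ♙
· · · · · ♙ · ·
· · · · · · · ·
♙ ♙ ♙ ♙ ♙ · ♙ ·
♖ ♘ ♗ ♕ ♔ ♗ ♘ ♖



  a b c d e f g h
  ─────────────────
8│♜ ♞ ♝ ♛ ♚ ♝ ♞ ♜│8
7│· ♟ ♟ ♟ · ♟ ♟ ♟│7
6│· · · · ♟ · · ·│6
5│♟ · · · · · · ♙│5
4│· · · · · ♙ · ·│4
3│· · · · · · · ·│3
2│♙ ♙ ♙ ♙ ♙ · ♙ ·│2
1│♖ ♘ ♗ ♕ ♔ ♗ ♘ ♖│1
  ─────────────────
  a b c d e f g h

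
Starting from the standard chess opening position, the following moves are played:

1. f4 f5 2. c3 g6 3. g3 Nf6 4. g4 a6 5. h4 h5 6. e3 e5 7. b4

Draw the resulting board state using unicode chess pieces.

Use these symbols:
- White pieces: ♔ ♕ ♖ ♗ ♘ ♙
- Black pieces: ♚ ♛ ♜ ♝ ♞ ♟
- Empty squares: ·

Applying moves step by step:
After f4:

♜ ♞ ♝ ♛ ♚ ♝ ♞ ♜
♟ ♟ ♟ ♟ ♟ ♟ ♟ ♟
· · · · · · · ·
· · · · · · · ·
· · · · · ♙ · ·
· · · · · · · ·
♙ ♙ ♙ ♙ ♙ · ♙ ♙
♖ ♘ ♗ ♕ ♔ ♗ ♘ ♖


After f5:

♜ ♞ ♝ ♛ ♚ ♝ ♞ ♜
♟ ♟ ♟ ♟ ♟ · ♟ ♟
· · · · · · · ·
· · · · · ♟ · ·
· · · · · ♙ · ·
· · · · · · · ·
♙ ♙ ♙ ♙ ♙ · ♙ ♙
♖ ♘ ♗ ♕ ♔ ♗ ♘ ♖


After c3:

♜ ♞ ♝ ♛ ♚ ♝ ♞ ♜
♟ ♟ ♟ ♟ ♟ · ♟ ♟
· · · · · · · ·
· · · · · ♟ · ·
· · · · · ♙ · ·
· · ♙ · · · · ·
♙ ♙ · ♙ ♙ · ♙ ♙
♖ ♘ ♗ ♕ ♔ ♗ ♘ ♖


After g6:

♜ ♞ ♝ ♛ ♚ ♝ ♞ ♜
♟ ♟ ♟ ♟ ♟ · · ♟
· · · · · · ♟ ·
· · · · · ♟ · ·
· · · · · ♙ · ·
· · ♙ · · · · ·
♙ ♙ · ♙ ♙ · ♙ ♙
♖ ♘ ♗ ♕ ♔ ♗ ♘ ♖


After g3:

♜ ♞ ♝ ♛ ♚ ♝ ♞ ♜
♟ ♟ ♟ ♟ ♟ · · ♟
· · · · · · ♟ ·
· · · · · ♟ · ·
· · · · · ♙ · ·
· · ♙ · · · ♙ ·
♙ ♙ · ♙ ♙ · · ♙
♖ ♘ ♗ ♕ ♔ ♗ ♘ ♖


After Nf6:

♜ ♞ ♝ ♛ ♚ ♝ · ♜
♟ ♟ ♟ ♟ ♟ · · ♟
· · · · · ♞ ♟ ·
· · · · · ♟ · ·
· · · · · ♙ · ·
· · ♙ · · · ♙ ·
♙ ♙ · ♙ ♙ · · ♙
♖ ♘ ♗ ♕ ♔ ♗ ♘ ♖


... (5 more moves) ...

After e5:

♜ ♞ ♝ ♛ ♚ ♝ · ♜
· ♟ ♟ ♟ · · · ·
♟ · · · · ♞ ♟ ·
· · · · ♟ ♟ · ♟
· · · · · ♙ ♙ ♙
· · ♙ · ♙ · · ·
♙ ♙ · ♙ · · · ·
♖ ♘ ♗ ♕ ♔ ♗ ♘ ♖


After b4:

♜ ♞ ♝ ♛ ♚ ♝ · ♜
· ♟ ♟ ♟ · · · ·
♟ · · · · ♞ ♟ ·
· · · · ♟ ♟ · ♟
· ♙ · · · ♙ ♙ ♙
· · ♙ · ♙ · · ·
♙ · · ♙ · · · ·
♖ ♘ ♗ ♕ ♔ ♗ ♘ ♖



  a b c d e f g h
  ─────────────────
8│♜ ♞ ♝ ♛ ♚ ♝ · ♜│8
7│· ♟ ♟ ♟ · · · ·│7
6│♟ · · · · ♞ ♟ ·│6
5│· · · · ♟ ♟ · ♟│5
4│· ♙ · · · ♙ ♙ ♙│4
3│· · ♙ · ♙ · · ·│3
2│♙ · · ♙ · · · ·│2
1│♖ ♘ ♗ ♕ ♔ ♗ ♘ ♖│1
  ─────────────────
  a b c d e f g h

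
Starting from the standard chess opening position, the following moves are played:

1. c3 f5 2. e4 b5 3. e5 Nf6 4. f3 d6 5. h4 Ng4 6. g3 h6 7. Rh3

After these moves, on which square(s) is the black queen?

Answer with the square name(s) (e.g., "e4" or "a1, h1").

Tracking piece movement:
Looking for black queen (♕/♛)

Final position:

  a b c d e f g h
  ─────────────────
8│♜ ♞ ♝ ♛ ♚ ♝ · ♜│8
7│♟ · ♟ · ♟ · ♟ ·│7
6│· · · ♟ · · · ♟│6
5│· ♟ · · ♙ ♟ · ·│5
4│· · · · · · ♞ ♙│4
3│· · ♙ · · ♙ ♙ ♖│3
2│♙ ♙ · ♙ · · · ·│2
1│♖ ♘ ♗ ♕ ♔ ♗ ♘ ·│1
  ─────────────────
  a b c d e f g h


d8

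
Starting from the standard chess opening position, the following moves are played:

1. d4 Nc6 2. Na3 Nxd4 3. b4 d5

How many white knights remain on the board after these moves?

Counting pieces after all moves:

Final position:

  a b c d e f g h
  ─────────────────
8│♜ · ♝ ♛ ♚ ♝ ♞ ♜│8
7│♟ ♟ ♟ · ♟ ♟ ♟ ♟│7
6│· · · · · · · ·│6
5│· · · ♟ · · · ·│5
4│· ♙ · ♞ · · · ·│4
3│♘ · · · · · · ·│3
2│♙ · ♙ · ♙ ♙ ♙ ♙│2
1│♖ · ♗ ♕ ♔ ♗ ♘ ♖│1
  ─────────────────
  a b c d e f g h


2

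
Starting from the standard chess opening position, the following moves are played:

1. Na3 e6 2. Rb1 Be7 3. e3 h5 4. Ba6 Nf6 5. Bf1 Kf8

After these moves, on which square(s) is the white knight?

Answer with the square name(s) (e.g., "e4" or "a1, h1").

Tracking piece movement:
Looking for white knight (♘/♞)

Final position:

  a b c d e f g h
  ─────────────────
8│♜ ♞ ♝ ♛ · ♚ · ♜│8
7│♟ ♟ ♟ ♟ ♝ ♟ ♟ ·│7
6│· · · · ♟ ♞ · ·│6
5│· · · · · · · ♟│5
4│· · · · · · · ·│4
3│♘ · · · ♙ · · ·│3
2│♙ ♙ ♙ ♙ · ♙ ♙ ♙│2
1│· ♖ ♗ ♕ ♔ ♗ ♘ ♖│1
  ─────────────────
  a b c d e f g h


a3, g1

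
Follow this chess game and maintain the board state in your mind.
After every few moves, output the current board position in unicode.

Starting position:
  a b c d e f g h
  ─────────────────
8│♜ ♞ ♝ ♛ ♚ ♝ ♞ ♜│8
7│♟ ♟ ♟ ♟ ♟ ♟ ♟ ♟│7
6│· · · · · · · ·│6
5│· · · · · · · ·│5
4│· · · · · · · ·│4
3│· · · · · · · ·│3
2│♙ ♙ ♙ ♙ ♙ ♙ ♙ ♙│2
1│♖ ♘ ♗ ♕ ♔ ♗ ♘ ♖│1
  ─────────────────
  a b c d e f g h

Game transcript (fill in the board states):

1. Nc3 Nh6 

  a b c d e f g h
  ─────────────────
8│♜ ♞ ♝ ♛ ♚ ♝ · ♜│8
7│♟ ♟ ♟ ♟ ♟ ♟ ♟ ♟│7
6│· · · · · · · ♞│6
5│· · · · · · · ·│5
4│· · · · · · · ·│4
3│· · ♘ · · · · ·│3
2│♙ ♙ ♙ ♙ ♙ ♙ ♙ ♙│2
1│♖ · ♗ ♕ ♔ ♗ ♘ ♖│1
  ─────────────────
  a b c d e f g h

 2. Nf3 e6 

  a b c d e f g h
  ─────────────────
8│♜ ♞ ♝ ♛ ♚ ♝ · ♜│8
7│♟ ♟ ♟ ♟ · ♟ ♟ ♟│7
6│· · · · ♟ · · ♞│6
5│· · · · · · · ·│5
4│· · · · · · · ·│4
3│· · ♘ · · ♘ · ·│3
2│♙ ♙ ♙ ♙ ♙ ♙ ♙ ♙│2
1│♖ · ♗ ♕ ♔ ♗ · ♖│1
  ─────────────────
  a b c d e f g h

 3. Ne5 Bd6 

  a b c d e f g h
  ─────────────────
8│♜ ♞ ♝ ♛ ♚ · · ♜│8
7│♟ ♟ ♟ ♟ · ♟ ♟ ♟│7
6│· · · ♝ ♟ · · ♞│6
5│· · · · ♘ · · ·│5
4│· · · · · · · ·│4
3│· · ♘ · · · · ·│3
2│♙ ♙ ♙ ♙ ♙ ♙ ♙ ♙│2
1│♖ · ♗ ♕ ♔ ♗ · ♖│1
  ─────────────────
  a b c d e f g h

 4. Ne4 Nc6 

  a b c d e f g h
  ─────────────────
8│♜ · ♝ ♛ ♚ · · ♜│8
7│♟ ♟ ♟ ♟ · ♟ ♟ ♟│7
6│· · ♞ ♝ ♟ · · ♞│6
5│· · · · ♘ · · ·│5
4│· · · · ♘ · · ·│4
3│· · · · · · · ·│3
2│♙ ♙ ♙ ♙ ♙ ♙ ♙ ♙│2
1│♖ · ♗ ♕ ♔ ♗ · ♖│1
  ─────────────────
  a b c d e f g h

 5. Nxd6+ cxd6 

  a b c d e f g h
  ─────────────────
8│♜ · ♝ ♛ ♚ · · ♜│8
7│♟ ♟ · ♟ · ♟ ♟ ♟│7
6│· · ♞ ♟ ♟ · · ♞│6
5│· · · · ♘ · · ·│5
4│· · · · · · · ·│4
3│· · · · · · · ·│3
2│♙ ♙ ♙ ♙ ♙ ♙ ♙ ♙│2
1│♖ · ♗ ♕ ♔ ♗ · ♖│1
  ─────────────────
  a b c d e f g h



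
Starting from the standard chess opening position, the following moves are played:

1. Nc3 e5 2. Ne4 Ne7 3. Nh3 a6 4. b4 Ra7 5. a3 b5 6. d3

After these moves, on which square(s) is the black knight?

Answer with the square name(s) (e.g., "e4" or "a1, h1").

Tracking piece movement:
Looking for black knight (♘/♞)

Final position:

  a b c d e f g h
  ─────────────────
8│· ♞ ♝ ♛ ♚ ♝ · ♜│8
7│♜ · ♟ ♟ ♞ ♟ ♟ ♟│7
6│♟ · · · · · · ·│6
5│· ♟ · · ♟ · · ·│5
4│· ♙ · · ♘ · · ·│4
3│♙ · · ♙ · · · ♘│3
2│· · ♙ · ♙ ♙ ♙ ♙│2
1│♖ · ♗ ♕ ♔ ♗ · ♖│1
  ─────────────────
  a b c d e f g h


b8, e7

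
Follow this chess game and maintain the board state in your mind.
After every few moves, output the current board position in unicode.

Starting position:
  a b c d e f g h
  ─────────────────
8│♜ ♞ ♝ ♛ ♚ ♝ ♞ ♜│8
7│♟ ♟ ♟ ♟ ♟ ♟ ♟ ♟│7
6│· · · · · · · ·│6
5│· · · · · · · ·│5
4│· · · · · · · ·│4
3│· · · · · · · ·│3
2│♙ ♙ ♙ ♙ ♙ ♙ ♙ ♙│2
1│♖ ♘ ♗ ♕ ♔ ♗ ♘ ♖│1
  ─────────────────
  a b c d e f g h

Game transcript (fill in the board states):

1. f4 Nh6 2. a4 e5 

  a b c d e f g h
  ─────────────────
8│♜ ♞ ♝ ♛ ♚ ♝ · ♜│8
7│♟ ♟ ♟ ♟ · ♟ ♟ ♟│7
6│· · · · · · · ♞│6
5│· · · · ♟ · · ·│5
4│♙ · · · · ♙ · ·│4
3│· · · · · · · ·│3
2│· ♙ ♙ ♙ ♙ · ♙ ♙│2
1│♖ ♘ ♗ ♕ ♔ ♗ ♘ ♖│1
  ─────────────────
  a b c d e f g h

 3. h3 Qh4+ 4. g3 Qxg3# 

  a b c d e f g h
  ─────────────────
8│♜ ♞ ♝ · ♚ ♝ · ♜│8
7│♟ ♟ ♟ ♟ · ♟ ♟ ♟│7
6│· · · · · · · ♞│6
5│· · · · ♟ · · ·│5
4│♙ · · · · ♙ · ·│4
3│· · · · · · ♛ ♙│3
2│· ♙ ♙ ♙ ♙ · · ·│2
1│♖ ♘ ♗ ♕ ♔ ♗ ♘ ♖│1
  ─────────────────
  a b c d e f g h



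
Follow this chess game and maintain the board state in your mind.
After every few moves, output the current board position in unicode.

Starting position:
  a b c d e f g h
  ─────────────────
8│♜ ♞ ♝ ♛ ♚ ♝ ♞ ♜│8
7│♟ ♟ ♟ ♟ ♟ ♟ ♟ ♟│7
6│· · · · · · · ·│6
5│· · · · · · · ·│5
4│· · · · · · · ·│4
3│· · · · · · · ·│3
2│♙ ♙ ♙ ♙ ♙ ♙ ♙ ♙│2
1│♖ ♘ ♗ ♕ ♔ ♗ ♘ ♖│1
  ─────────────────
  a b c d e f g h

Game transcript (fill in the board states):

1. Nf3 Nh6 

  a b c d e f g h
  ─────────────────
8│♜ ♞ ♝ ♛ ♚ ♝ · ♜│8
7│♟ ♟ ♟ ♟ ♟ ♟ ♟ ♟│7
6│· · · · · · · ♞│6
5│· · · · · · · ·│5
4│· · · · · · · ·│4
3│· · · · · ♘ · ·│3
2│♙ ♙ ♙ ♙ ♙ ♙ ♙ ♙│2
1│♖ ♘ ♗ ♕ ♔ ♗ · ♖│1
  ─────────────────
  a b c d e f g h

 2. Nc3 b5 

  a b c d e f g h
  ─────────────────
8│♜ ♞ ♝ ♛ ♚ ♝ · ♜│8
7│♟ · ♟ ♟ ♟ ♟ ♟ ♟│7
6│· · · · · · · ♞│6
5│· ♟ · · · · · ·│5
4│· · · · · · · ·│4
3│· · ♘ · · ♘ · ·│3
2│♙ ♙ ♙ ♙ ♙ ♙ ♙ ♙│2
1│♖ · ♗ ♕ ♔ ♗ · ♖│1
  ─────────────────
  a b c d e f g h

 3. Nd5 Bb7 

  a b c d e f g h
  ─────────────────
8│♜ ♞ · ♛ ♚ ♝ · ♜│8
7│♟ ♝ ♟ ♟ ♟ ♟ ♟ ♟│7
6│· · · · · · · ♞│6
5│· ♟ · ♘ · · · ·│5
4│· · · · · · · ·│4
3│· · · · · ♘ · ·│3
2│♙ ♙ ♙ ♙ ♙ ♙ ♙ ♙│2
1│♖ · ♗ ♕ ♔ ♗ · ♖│1
  ─────────────────
  a b c d e f g h

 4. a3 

  a b c d e f g h
  ─────────────────
8│♜ ♞ · ♛ ♚ ♝ · ♜│8
7│♟ ♝ ♟ ♟ ♟ ♟ ♟ ♟│7
6│· · · · · · · ♞│6
5│· ♟ · ♘ · · · ·│5
4│· · · · · · · ·│4
3│♙ · · · · ♘ · ·│3
2│· ♙ ♙ ♙ ♙ ♙ ♙ ♙│2
1│♖ · ♗ ♕ ♔ ♗ · ♖│1
  ─────────────────
  a b c d e f g h


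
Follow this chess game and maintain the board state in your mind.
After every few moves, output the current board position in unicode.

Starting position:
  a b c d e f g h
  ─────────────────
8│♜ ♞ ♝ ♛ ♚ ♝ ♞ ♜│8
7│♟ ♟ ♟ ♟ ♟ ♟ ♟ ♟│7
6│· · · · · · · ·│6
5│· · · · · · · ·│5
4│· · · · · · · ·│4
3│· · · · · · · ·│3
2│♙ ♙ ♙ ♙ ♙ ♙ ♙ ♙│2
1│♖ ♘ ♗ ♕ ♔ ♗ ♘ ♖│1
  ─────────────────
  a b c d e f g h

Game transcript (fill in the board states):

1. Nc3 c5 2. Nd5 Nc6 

  a b c d e f g h
  ─────────────────
8│♜ · ♝ ♛ ♚ ♝ ♞ ♜│8
7│♟ ♟ · ♟ ♟ ♟ ♟ ♟│7
6│· · ♞ · · · · ·│6
5│· · ♟ ♘ · · · ·│5
4│· · · · · · · ·│4
3│· · · · · · · ·│3
2│♙ ♙ ♙ ♙ ♙ ♙ ♙ ♙│2
1│♖ · ♗ ♕ ♔ ♗ ♘ ♖│1
  ─────────────────
  a b c d e f g h

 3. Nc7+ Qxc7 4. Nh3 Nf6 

  a b c d e f g h
  ─────────────────
8│♜ · ♝ · ♚ ♝ · ♜│8
7│♟ ♟ ♛ ♟ ♟ ♟ ♟ ♟│7
6│· · ♞ · · ♞ · ·│6
5│· · ♟ · · · · ·│5
4│· · · · · · · ·│4
3│· · · · · · · ♘│3
2│♙ ♙ ♙ ♙ ♙ ♙ ♙ ♙│2
1│♖ · ♗ ♕ ♔ ♗ · ♖│1
  ─────────────────
  a b c d e f g h

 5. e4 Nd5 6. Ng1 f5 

  a b c d e f g h
  ─────────────────
8│♜ · ♝ · ♚ ♝ · ♜│8
7│♟ ♟ ♛ ♟ ♟ · ♟ ♟│7
6│· · ♞ · · · · ·│6
5│· · ♟ ♞ · ♟ · ·│5
4│· · · · ♙ · · ·│4
3│· · · · · · · ·│3
2│♙ ♙ ♙ ♙ · ♙ ♙ ♙│2
1│♖ · ♗ ♕ ♔ ♗ ♘ ♖│1
  ─────────────────
  a b c d e f g h



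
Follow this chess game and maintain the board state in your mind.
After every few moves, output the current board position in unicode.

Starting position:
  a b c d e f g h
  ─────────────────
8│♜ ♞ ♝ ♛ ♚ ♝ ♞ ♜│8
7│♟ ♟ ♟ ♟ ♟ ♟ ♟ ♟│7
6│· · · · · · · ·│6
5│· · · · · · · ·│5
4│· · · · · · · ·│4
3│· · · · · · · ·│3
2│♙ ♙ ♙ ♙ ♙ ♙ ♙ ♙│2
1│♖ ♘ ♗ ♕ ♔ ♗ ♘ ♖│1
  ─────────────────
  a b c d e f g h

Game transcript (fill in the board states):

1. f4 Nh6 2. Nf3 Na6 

  a b c d e f g h
  ─────────────────
8│♜ · ♝ ♛ ♚ ♝ · ♜│8
7│♟ ♟ ♟ ♟ ♟ ♟ ♟ ♟│7
6│♞ · · · · · · ♞│6
5│· · · · · · · ·│5
4│· · · · · ♙ · ·│4
3│· · · · · ♘ · ·│3
2│♙ ♙ ♙ ♙ ♙ · ♙ ♙│2
1│♖ ♘ ♗ ♕ ♔ ♗ · ♖│1
  ─────────────────
  a b c d e f g h

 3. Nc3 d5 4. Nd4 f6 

  a b c d e f g h
  ─────────────────
8│♜ · ♝ ♛ ♚ ♝ · ♜│8
7│♟ ♟ ♟ · ♟ · ♟ ♟│7
6│♞ · · · · ♟ · ♞│6
5│· · · ♟ · · · ·│5
4│· · · ♘ · ♙ · ·│4
3│· · ♘ · · · · ·│3
2│♙ ♙ ♙ ♙ ♙ · ♙ ♙│2
1│♖ · ♗ ♕ ♔ ♗ · ♖│1
  ─────────────────
  a b c d e f g h

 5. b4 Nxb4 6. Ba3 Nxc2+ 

  a b c d e f g h
  ─────────────────
8│♜ · ♝ ♛ ♚ ♝ · ♜│8
7│♟ ♟ ♟ · ♟ · ♟ ♟│7
6│· · · · · ♟ · ♞│6
5│· · · ♟ · · · ·│5
4│· · · ♘ · ♙ · ·│4
3│♗ · ♘ · · · · ·│3
2│♙ · ♞ ♙ ♙ · ♙ ♙│2
1│♖ · · ♕ ♔ ♗ · ♖│1
  ─────────────────
  a b c d e f g h

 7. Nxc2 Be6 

  a b c d e f g h
  ─────────────────
8│♜ · · ♛ ♚ ♝ · ♜│8
7│♟ ♟ ♟ · ♟ · ♟ ♟│7
6│· · · · ♝ ♟ · ♞│6
5│· · · ♟ · · · ·│5
4│· · · · · ♙ · ·│4
3│♗ · ♘ · · · · ·│3
2│♙ · ♘ ♙ ♙ · ♙ ♙│2
1│♖ · · ♕ ♔ ♗ · ♖│1
  ─────────────────
  a b c d e f g h


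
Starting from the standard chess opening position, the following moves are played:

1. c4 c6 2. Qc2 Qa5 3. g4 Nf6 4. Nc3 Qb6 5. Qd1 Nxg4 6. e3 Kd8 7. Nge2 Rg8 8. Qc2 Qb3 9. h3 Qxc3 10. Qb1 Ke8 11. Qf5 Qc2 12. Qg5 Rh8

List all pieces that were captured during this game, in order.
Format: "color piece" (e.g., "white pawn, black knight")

Tracking captures:
  Nxg4: captured white pawn
  Qxc3: captured white knight

white pawn, white knight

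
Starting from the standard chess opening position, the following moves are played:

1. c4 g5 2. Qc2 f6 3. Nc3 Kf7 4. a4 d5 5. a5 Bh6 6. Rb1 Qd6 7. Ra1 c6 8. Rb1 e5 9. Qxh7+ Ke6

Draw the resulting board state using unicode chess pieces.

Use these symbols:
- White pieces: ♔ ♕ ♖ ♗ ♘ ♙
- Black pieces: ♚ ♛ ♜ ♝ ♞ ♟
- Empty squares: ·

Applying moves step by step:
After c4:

♜ ♞ ♝ ♛ ♚ ♝ ♞ ♜
♟ ♟ ♟ ♟ ♟ ♟ ♟ ♟
· · · · · · · ·
· · · · · · · ·
· · ♙ · · · · ·
· · · · · · · ·
♙ ♙ · ♙ ♙ ♙ ♙ ♙
♖ ♘ ♗ ♕ ♔ ♗ ♘ ♖


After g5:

♜ ♞ ♝ ♛ ♚ ♝ ♞ ♜
♟ ♟ ♟ ♟ ♟ ♟ · ♟
· · · · · · · ·
· · · · · · ♟ ·
· · ♙ · · · · ·
· · · · · · · ·
♙ ♙ · ♙ ♙ ♙ ♙ ♙
♖ ♘ ♗ ♕ ♔ ♗ ♘ ♖


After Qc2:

♜ ♞ ♝ ♛ ♚ ♝ ♞ ♜
♟ ♟ ♟ ♟ ♟ ♟ · ♟
· · · · · · · ·
· · · · · · ♟ ·
· · ♙ · · · · ·
· · · · · · · ·
♙ ♙ ♕ ♙ ♙ ♙ ♙ ♙
♖ ♘ ♗ · ♔ ♗ ♘ ♖


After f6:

♜ ♞ ♝ ♛ ♚ ♝ ♞ ♜
♟ ♟ ♟ ♟ ♟ · · ♟
· · · · · ♟ · ·
· · · · · · ♟ ·
· · ♙ · · · · ·
· · · · · · · ·
♙ ♙ ♕ ♙ ♙ ♙ ♙ ♙
♖ ♘ ♗ · ♔ ♗ ♘ ♖


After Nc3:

♜ ♞ ♝ ♛ ♚ ♝ ♞ ♜
♟ ♟ ♟ ♟ ♟ · · ♟
· · · · · ♟ · ·
· · · · · · ♟ ·
· · ♙ · · · · ·
· · ♘ · · · · ·
♙ ♙ ♕ ♙ ♙ ♙ ♙ ♙
♖ · ♗ · ♔ ♗ ♘ ♖


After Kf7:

♜ ♞ ♝ ♛ · ♝ ♞ ♜
♟ ♟ ♟ ♟ ♟ ♚ · ♟
· · · · · ♟ · ·
· · · · · · ♟ ·
· · ♙ · · · · ·
· · ♘ · · · · ·
♙ ♙ ♕ ♙ ♙ ♙ ♙ ♙
♖ · ♗ · ♔ ♗ ♘ ♖


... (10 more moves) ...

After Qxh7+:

♜ ♞ ♝ · · · ♞ ♜
♟ ♟ · · · ♚ · ♕
· · ♟ ♛ · ♟ · ♝
♙ · · ♟ ♟ · ♟ ·
· · ♙ · · · · ·
· · ♘ · · · · ·
· ♙ · ♙ ♙ ♙ ♙ ♙
· ♖ ♗ · ♔ ♗ ♘ ♖


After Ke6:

♜ ♞ ♝ · · · ♞ ♜
♟ ♟ · · · · · ♕
· · ♟ ♛ ♚ ♟ · ♝
♙ · · ♟ ♟ · ♟ ·
· · ♙ · · · · ·
· · ♘ · · · · ·
· ♙ · ♙ ♙ ♙ ♙ ♙
· ♖ ♗ · ♔ ♗ ♘ ♖



  a b c d e f g h
  ─────────────────
8│♜ ♞ ♝ · · · ♞ ♜│8
7│♟ ♟ · · · · · ♕│7
6│· · ♟ ♛ ♚ ♟ · ♝│6
5│♙ · · ♟ ♟ · ♟ ·│5
4│· · ♙ · · · · ·│4
3│· · ♘ · · · · ·│3
2│· ♙ · ♙ ♙ ♙ ♙ ♙│2
1│· ♖ ♗ · ♔ ♗ ♘ ♖│1
  ─────────────────
  a b c d e f g h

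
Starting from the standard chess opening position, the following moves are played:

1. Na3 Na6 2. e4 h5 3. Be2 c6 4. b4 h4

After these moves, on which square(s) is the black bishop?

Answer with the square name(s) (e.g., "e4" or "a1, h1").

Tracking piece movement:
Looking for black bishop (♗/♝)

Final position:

  a b c d e f g h
  ─────────────────
8│♜ · ♝ ♛ ♚ ♝ ♞ ♜│8
7│♟ ♟ · ♟ ♟ ♟ ♟ ·│7
6│♞ · ♟ · · · · ·│6
5│· · · · · · · ·│5
4│· ♙ · · ♙ · · ♟│4
3│♘ · · · · · · ·│3
2│♙ · ♙ ♙ ♗ ♙ ♙ ♙│2
1│♖ · ♗ ♕ ♔ · ♘ ♖│1
  ─────────────────
  a b c d e f g h


c8, f8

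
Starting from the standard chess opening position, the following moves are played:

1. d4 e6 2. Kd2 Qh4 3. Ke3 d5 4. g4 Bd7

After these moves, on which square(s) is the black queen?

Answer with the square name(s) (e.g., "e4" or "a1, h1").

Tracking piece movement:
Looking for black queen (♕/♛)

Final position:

  a b c d e f g h
  ─────────────────
8│♜ ♞ · · ♚ ♝ ♞ ♜│8
7│♟ ♟ ♟ ♝ · ♟ ♟ ♟│7
6│· · · · ♟ · · ·│6
5│· · · ♟ · · · ·│5
4│· · · ♙ · · ♙ ♛│4
3│· · · · ♔ · · ·│3
2│♙ ♙ ♙ · ♙ ♙ · ♙│2
1│♖ ♘ ♗ ♕ · ♗ ♘ ♖│1
  ─────────────────
  a b c d e f g h


h4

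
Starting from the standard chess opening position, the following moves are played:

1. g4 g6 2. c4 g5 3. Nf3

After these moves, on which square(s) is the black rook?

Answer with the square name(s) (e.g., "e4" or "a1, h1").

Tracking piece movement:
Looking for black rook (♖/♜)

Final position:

  a b c d e f g h
  ─────────────────
8│♜ ♞ ♝ ♛ ♚ ♝ ♞ ♜│8
7│♟ ♟ ♟ ♟ ♟ ♟ · ♟│7
6│· · · · · · · ·│6
5│· · · · · · ♟ ·│5
4│· · ♙ · · · ♙ ·│4
3│· · · · · ♘ · ·│3
2│♙ ♙ · ♙ ♙ ♙ · ♙│2
1│♖ ♘ ♗ ♕ ♔ ♗ · ♖│1
  ─────────────────
  a b c d e f g h


a8, h8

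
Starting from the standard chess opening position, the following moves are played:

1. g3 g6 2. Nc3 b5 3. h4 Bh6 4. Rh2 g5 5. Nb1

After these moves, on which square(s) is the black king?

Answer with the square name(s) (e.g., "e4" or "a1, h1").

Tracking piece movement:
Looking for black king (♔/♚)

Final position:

  a b c d e f g h
  ─────────────────
8│♜ ♞ ♝ ♛ ♚ · ♞ ♜│8
7│♟ · ♟ ♟ ♟ ♟ · ♟│7
6│· · · · · · · ♝│6
5│· ♟ · · · · ♟ ·│5
4│· · · · · · · ♙│4
3│· · · · · · ♙ ·│3
2│♙ ♙ ♙ ♙ ♙ ♙ · ♖│2
1│♖ ♘ ♗ ♕ ♔ ♗ ♘ ·│1
  ─────────────────
  a b c d e f g h


e8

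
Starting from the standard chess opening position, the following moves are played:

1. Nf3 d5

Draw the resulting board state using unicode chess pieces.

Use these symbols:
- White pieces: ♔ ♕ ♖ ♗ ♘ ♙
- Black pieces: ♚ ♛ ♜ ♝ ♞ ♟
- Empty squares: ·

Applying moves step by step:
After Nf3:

♜ ♞ ♝ ♛ ♚ ♝ ♞ ♜
♟ ♟ ♟ ♟ ♟ ♟ ♟ ♟
· · · · · · · ·
· · · · · · · ·
· · · · · · · ·
· · · · · ♘ · ·
♙ ♙ ♙ ♙ ♙ ♙ ♙ ♙
♖ ♘ ♗ ♕ ♔ ♗ · ♖


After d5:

♜ ♞ ♝ ♛ ♚ ♝ ♞ ♜
♟ ♟ ♟ · ♟ ♟ ♟ ♟
· · · · · · · ·
· · · ♟ · · · ·
· · · · · · · ·
· · · · · ♘ · ·
♙ ♙ ♙ ♙ ♙ ♙ ♙ ♙
♖ ♘ ♗ ♕ ♔ ♗ · ♖



  a b c d e f g h
  ─────────────────
8│♜ ♞ ♝ ♛ ♚ ♝ ♞ ♜│8
7│♟ ♟ ♟ · ♟ ♟ ♟ ♟│7
6│· · · · · · · ·│6
5│· · · ♟ · · · ·│5
4│· · · · · · · ·│4
3│· · · · · ♘ · ·│3
2│♙ ♙ ♙ ♙ ♙ ♙ ♙ ♙│2
1│♖ ♘ ♗ ♕ ♔ ♗ · ♖│1
  ─────────────────
  a b c d e f g h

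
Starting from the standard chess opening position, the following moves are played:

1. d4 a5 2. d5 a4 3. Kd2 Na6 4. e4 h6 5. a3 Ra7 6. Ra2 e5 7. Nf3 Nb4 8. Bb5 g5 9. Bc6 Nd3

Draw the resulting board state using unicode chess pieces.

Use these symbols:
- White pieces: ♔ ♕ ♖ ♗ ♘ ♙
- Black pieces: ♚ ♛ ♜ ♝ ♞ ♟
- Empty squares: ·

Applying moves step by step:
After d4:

♜ ♞ ♝ ♛ ♚ ♝ ♞ ♜
♟ ♟ ♟ ♟ ♟ ♟ ♟ ♟
· · · · · · · ·
· · · · · · · ·
· · · ♙ · · · ·
· · · · · · · ·
♙ ♙ ♙ · ♙ ♙ ♙ ♙
♖ ♘ ♗ ♕ ♔ ♗ ♘ ♖


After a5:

♜ ♞ ♝ ♛ ♚ ♝ ♞ ♜
· ♟ ♟ ♟ ♟ ♟ ♟ ♟
· · · · · · · ·
♟ · · · · · · ·
· · · ♙ · · · ·
· · · · · · · ·
♙ ♙ ♙ · ♙ ♙ ♙ ♙
♖ ♘ ♗ ♕ ♔ ♗ ♘ ♖


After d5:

♜ ♞ ♝ ♛ ♚ ♝ ♞ ♜
· ♟ ♟ ♟ ♟ ♟ ♟ ♟
· · · · · · · ·
♟ · · ♙ · · · ·
· · · · · · · ·
· · · · · · · ·
♙ ♙ ♙ · ♙ ♙ ♙ ♙
♖ ♘ ♗ ♕ ♔ ♗ ♘ ♖


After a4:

♜ ♞ ♝ ♛ ♚ ♝ ♞ ♜
· ♟ ♟ ♟ ♟ ♟ ♟ ♟
· · · · · · · ·
· · · ♙ · · · ·
♟ · · · · · · ·
· · · · · · · ·
♙ ♙ ♙ · ♙ ♙ ♙ ♙
♖ ♘ ♗ ♕ ♔ ♗ ♘ ♖


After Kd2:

♜ ♞ ♝ ♛ ♚ ♝ ♞ ♜
· ♟ ♟ ♟ ♟ ♟ ♟ ♟
· · · · · · · ·
· · · ♙ · · · ·
♟ · · · · · · ·
· · · · · · · ·
♙ ♙ ♙ ♔ ♙ ♙ ♙ ♙
♖ ♘ ♗ ♕ · ♗ ♘ ♖


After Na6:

♜ · ♝ ♛ ♚ ♝ ♞ ♜
· ♟ ♟ ♟ ♟ ♟ ♟ ♟
♞ · · · · · · ·
· · · ♙ · · · ·
♟ · · · · · · ·
· · · · · · · ·
♙ ♙ ♙ ♔ ♙ ♙ ♙ ♙
♖ ♘ ♗ ♕ · ♗ ♘ ♖


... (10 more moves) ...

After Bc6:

· · ♝ ♛ ♚ ♝ ♞ ♜
♜ ♟ ♟ ♟ · ♟ · ·
· · ♗ · · · · ♟
· · · ♙ ♟ · ♟ ·
♟ ♞ · · ♙ · · ·
♙ · · · · ♘ · ·
♖ ♙ ♙ ♔ · ♙ ♙ ♙
· ♘ ♗ ♕ · · · ♖


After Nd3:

· · ♝ ♛ ♚ ♝ ♞ ♜
♜ ♟ ♟ ♟ · ♟ · ·
· · ♗ · · · · ♟
· · · ♙ ♟ · ♟ ·
♟ · · · ♙ · · ·
♙ · · ♞ · ♘ · ·
♖ ♙ ♙ ♔ · ♙ ♙ ♙
· ♘ ♗ ♕ · · · ♖



  a b c d e f g h
  ─────────────────
8│· · ♝ ♛ ♚ ♝ ♞ ♜│8
7│♜ ♟ ♟ ♟ · ♟ · ·│7
6│· · ♗ · · · · ♟│6
5│· · · ♙ ♟ · ♟ ·│5
4│♟ · · · ♙ · · ·│4
3│♙ · · ♞ · ♘ · ·│3
2│♖ ♙ ♙ ♔ · ♙ ♙ ♙│2
1│· ♘ ♗ ♕ · · · ♖│1
  ─────────────────
  a b c d e f g h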